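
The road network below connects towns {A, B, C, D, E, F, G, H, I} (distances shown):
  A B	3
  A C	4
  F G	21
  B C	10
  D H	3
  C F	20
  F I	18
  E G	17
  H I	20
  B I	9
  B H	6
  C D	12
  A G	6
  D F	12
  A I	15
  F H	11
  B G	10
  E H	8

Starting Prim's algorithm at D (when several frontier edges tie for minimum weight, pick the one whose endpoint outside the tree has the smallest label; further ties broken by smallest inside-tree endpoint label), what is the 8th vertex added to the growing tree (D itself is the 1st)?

Prim's algorithm from D:
Step 1: cheapest edge leaving the tree is D H (3); add H.
Step 2: cheapest edge leaving the tree is B H (6); add B.
Step 3: cheapest edge leaving the tree is A B (3); add A.
Step 4: cheapest edge leaving the tree is A C (4); add C.
Step 5: cheapest edge leaving the tree is A G (6); add G.
Step 6: cheapest edge leaving the tree is E H (8); add E.
Step 7: cheapest edge leaving the tree is B I (9); add I.
Step 8: cheapest edge leaving the tree is F H (11); add F.
Vertex order: D, H, B, A, C, G, E, I, F. The 8th vertex is I.

I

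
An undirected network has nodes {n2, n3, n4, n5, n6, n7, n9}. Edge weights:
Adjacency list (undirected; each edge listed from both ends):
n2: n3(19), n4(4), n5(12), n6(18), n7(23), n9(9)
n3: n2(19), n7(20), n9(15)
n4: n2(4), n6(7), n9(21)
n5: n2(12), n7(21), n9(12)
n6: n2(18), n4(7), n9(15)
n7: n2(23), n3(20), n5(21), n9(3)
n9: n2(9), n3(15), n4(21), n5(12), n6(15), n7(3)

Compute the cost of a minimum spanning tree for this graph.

50

Prim's algorithm from n2:
Step 1: frontier [n2-n4 4, n2-n9 9, n2-n5 12, n2-n6 18, n2-n3 19, n2-n7 23] → take n2-n4 (4); add n4.
Step 2: frontier [n2-n9 9, n2-n5 12, n2-n6 18, n2-n3 19, n2-n7 23, n4-n6 7, n4-n9 21] → take n4-n6 (7); add n6.
Step 3: frontier [n2-n9 9, n2-n5 12, n2-n3 19, n2-n7 23, n4-n9 21, n6-n9 15] → take n2-n9 (9); add n9.
Step 4: frontier [n2-n5 12, n2-n3 19, n2-n7 23, n7-n9 3, n5-n9 12, n3-n9 15] → take n7-n9 (3); add n7.
Step 5: frontier [n2-n5 12, n2-n3 19, n3-n7 20, n5-n7 21, n5-n9 12, n3-n9 15] → take n2-n5 (12); add n5.
Step 6: frontier [n2-n3 19, n3-n7 20, n3-n9 15] → take n3-n9 (15); add n3.
MST edges: n2-n4, n4-n6, n2-n9, n7-n9, n2-n5, n3-n9; total weight 4+7+9+3+12+15 = 50.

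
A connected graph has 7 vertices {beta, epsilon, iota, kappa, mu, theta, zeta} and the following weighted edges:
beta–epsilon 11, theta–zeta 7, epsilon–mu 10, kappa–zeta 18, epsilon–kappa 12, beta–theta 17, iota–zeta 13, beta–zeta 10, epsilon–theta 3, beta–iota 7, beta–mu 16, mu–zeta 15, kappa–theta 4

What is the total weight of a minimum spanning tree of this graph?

Prim's algorithm from beta:
Step 1: cheapest edge leaving the tree is beta–iota (7); add iota.
Step 2: cheapest edge leaving the tree is beta–zeta (10); add zeta.
Step 3: cheapest edge leaving the tree is theta–zeta (7); add theta.
Step 4: cheapest edge leaving the tree is epsilon–theta (3); add epsilon.
Step 5: cheapest edge leaving the tree is kappa–theta (4); add kappa.
Step 6: cheapest edge leaving the tree is epsilon–mu (10); add mu.
MST edges: beta–iota, beta–zeta, theta–zeta, epsilon–theta, kappa–theta, epsilon–mu; total weight 7+10+7+3+4+10 = 41.

41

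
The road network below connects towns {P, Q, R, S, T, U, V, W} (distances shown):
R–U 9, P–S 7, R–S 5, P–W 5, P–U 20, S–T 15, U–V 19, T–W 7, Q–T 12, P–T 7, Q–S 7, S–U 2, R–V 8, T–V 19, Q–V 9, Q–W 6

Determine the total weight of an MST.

40

Prim's algorithm from Q:
Step 1: cheapest edge leaving the tree is Q–W (6); add W.
Step 2: cheapest edge leaving the tree is P–W (5); add P.
Step 3: cheapest edge leaving the tree is P–S (7); add S.
Step 4: cheapest edge leaving the tree is S–U (2); add U.
Step 5: cheapest edge leaving the tree is R–S (5); add R.
Step 6: cheapest edge leaving the tree is P–T (7); add T.
Step 7: cheapest edge leaving the tree is R–V (8); add V.
MST edges: Q–W, P–W, P–S, S–U, R–S, P–T, R–V; total weight 6+5+7+2+5+7+8 = 40.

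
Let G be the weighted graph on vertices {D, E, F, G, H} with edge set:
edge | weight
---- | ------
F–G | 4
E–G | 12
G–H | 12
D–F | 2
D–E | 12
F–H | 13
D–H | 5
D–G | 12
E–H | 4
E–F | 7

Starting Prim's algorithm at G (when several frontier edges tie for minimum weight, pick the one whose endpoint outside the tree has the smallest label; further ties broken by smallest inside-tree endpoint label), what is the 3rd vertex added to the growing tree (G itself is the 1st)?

Prim's algorithm from G:
Step 1: frontier [F–G 4, D–G 12, E–G 12, G–H 12] → take F–G (4); add F.
Step 2: frontier [D–F 2, E–F 7, F–H 13, D–G 12, E–G 12, G–H 12] → take D–F (2); add D.
Step 3: frontier [D–H 5, D–E 12, E–F 7, F–H 13, E–G 12, G–H 12] → take D–H (5); add H.
Step 4: frontier [D–E 12, E–F 7, E–G 12, E–H 4] → take E–H (4); add E.
Vertex order: G, F, D, H, E. The 3rd vertex is D.

D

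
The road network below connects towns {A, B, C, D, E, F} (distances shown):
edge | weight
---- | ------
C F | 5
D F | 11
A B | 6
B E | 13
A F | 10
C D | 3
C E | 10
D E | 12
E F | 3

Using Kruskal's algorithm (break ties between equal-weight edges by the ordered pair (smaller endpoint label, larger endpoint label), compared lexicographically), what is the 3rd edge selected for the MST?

Kruskal's algorithm — process edges by increasing weight (ties by edge label):
C D (3): add — endpoints in different components.
E F (3): add — endpoints in different components.
C F (5): add — endpoints in different components.
A B (6): add — endpoints in different components.
A F (10): add — endpoints in different components.
The 3rd edge added is C F.

C-F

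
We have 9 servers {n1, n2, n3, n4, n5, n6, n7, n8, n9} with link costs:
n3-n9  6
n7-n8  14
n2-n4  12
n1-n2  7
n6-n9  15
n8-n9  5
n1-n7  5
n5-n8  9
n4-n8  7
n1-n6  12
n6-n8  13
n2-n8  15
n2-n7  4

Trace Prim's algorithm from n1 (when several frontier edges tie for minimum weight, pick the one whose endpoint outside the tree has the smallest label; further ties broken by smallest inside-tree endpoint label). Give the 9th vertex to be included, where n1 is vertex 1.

n6

Prim, starting at n1.
Step 1: frontier [n1-n7 5, n1-n2 7, n1-n6 12] → take n1-n7 (5); add n7.
Step 2: frontier [n1-n2 7, n1-n6 12, n2-n7 4, n7-n8 14] → take n2-n7 (4); add n2.
Step 3: frontier [n1-n6 12, n2-n4 12, n2-n8 15, n7-n8 14] → take n2-n4 (12); add n4.
Step 4: frontier [n1-n6 12, n2-n8 15, n4-n8 7, n7-n8 14] → take n4-n8 (7); add n8.
Step 5: frontier [n1-n6 12, n8-n9 5, n5-n8 9, n6-n8 13] → take n8-n9 (5); add n9.
Step 6: frontier [n1-n6 12, n5-n8 9, n6-n8 13, n3-n9 6, n6-n9 15] → take n3-n9 (6); add n3.
Step 7: frontier [n1-n6 12, n5-n8 9, n6-n8 13, n6-n9 15] → take n5-n8 (9); add n5.
Step 8: frontier [n1-n6 12, n6-n8 13, n6-n9 15] → take n1-n6 (12); add n6.
Vertex order: n1, n7, n2, n4, n8, n9, n3, n5, n6. The 9th vertex is n6.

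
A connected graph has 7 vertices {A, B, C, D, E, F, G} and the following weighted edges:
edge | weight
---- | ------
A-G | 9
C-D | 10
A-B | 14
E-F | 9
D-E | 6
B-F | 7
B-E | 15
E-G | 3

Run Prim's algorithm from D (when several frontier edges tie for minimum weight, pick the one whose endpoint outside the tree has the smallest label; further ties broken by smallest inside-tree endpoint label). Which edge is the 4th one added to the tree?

Prim, starting at D.
Step 1: frontier [D-E 6, C-D 10] → take D-E (6); add E.
Step 2: frontier [C-D 10, E-G 3, E-F 9, B-E 15] → take E-G (3); add G.
Step 3: frontier [C-D 10, E-F 9, B-E 15, A-G 9] → take A-G (9); add A.
Step 4: frontier [A-B 14, C-D 10, E-F 9, B-E 15] → take E-F (9); add F.
Step 5: frontier [A-B 14, C-D 10, B-E 15, B-F 7] → take B-F (7); add B.
Step 6: frontier [C-D 10] → take C-D (10); add C.
The 4th edge added is E-F.

E-F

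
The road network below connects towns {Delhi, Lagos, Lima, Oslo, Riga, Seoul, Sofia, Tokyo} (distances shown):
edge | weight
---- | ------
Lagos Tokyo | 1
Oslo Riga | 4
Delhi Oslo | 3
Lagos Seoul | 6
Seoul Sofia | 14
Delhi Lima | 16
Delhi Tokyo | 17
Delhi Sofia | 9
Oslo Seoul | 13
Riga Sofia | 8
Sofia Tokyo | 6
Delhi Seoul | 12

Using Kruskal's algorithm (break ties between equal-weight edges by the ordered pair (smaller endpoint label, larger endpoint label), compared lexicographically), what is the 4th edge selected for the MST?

Lagos-Seoul

Sort edges by weight, then run Kruskal:
Lagos Tokyo (1): add — endpoints in different components.
Delhi Oslo (3): add — endpoints in different components.
Oslo Riga (4): add — endpoints in different components.
Lagos Seoul (6): add — endpoints in different components.
Sofia Tokyo (6): add — endpoints in different components.
Riga Sofia (8): add — endpoints in different components.
Delhi Sofia (9): skip — Delhi and Sofia already connected.
Delhi Seoul (12): skip — Delhi and Seoul already connected.
Oslo Seoul (13): skip — Oslo and Seoul already connected.
Seoul Sofia (14): skip — Sofia and Seoul already connected.
Delhi Lima (16): add — endpoints in different components.
The 4th edge added is Lagos Seoul.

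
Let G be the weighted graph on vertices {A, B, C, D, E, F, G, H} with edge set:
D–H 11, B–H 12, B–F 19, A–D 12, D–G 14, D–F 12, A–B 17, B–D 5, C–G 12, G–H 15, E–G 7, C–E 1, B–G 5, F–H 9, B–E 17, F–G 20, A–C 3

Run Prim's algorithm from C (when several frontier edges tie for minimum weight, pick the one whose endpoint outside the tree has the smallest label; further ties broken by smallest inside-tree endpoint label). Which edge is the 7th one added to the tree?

Grow the tree from C using Prim:
Step 1: cheapest edge leaving the tree is C–E (1); add E.
Step 2: cheapest edge leaving the tree is A–C (3); add A.
Step 3: cheapest edge leaving the tree is E–G (7); add G.
Step 4: cheapest edge leaving the tree is B–G (5); add B.
Step 5: cheapest edge leaving the tree is B–D (5); add D.
Step 6: cheapest edge leaving the tree is D–H (11); add H.
Step 7: cheapest edge leaving the tree is F–H (9); add F.
The 7th edge added is F–H.

F-H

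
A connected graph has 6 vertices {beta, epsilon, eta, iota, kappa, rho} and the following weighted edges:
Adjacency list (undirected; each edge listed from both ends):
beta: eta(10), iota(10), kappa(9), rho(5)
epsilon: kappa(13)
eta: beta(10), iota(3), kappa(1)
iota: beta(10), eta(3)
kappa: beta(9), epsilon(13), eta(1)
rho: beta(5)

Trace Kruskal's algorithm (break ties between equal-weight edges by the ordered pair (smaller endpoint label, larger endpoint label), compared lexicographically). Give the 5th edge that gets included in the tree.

epsilon-kappa

Sort edges by weight, then run Kruskal:
eta—kappa (1): add — endpoints in different components.
eta—iota (3): add — endpoints in different components.
beta—rho (5): add — endpoints in different components.
beta—kappa (9): add — endpoints in different components.
beta—eta (10): skip — eta and beta already connected.
beta—iota (10): skip — iota and beta already connected.
epsilon—kappa (13): add — endpoints in different components.
The 5th edge added is epsilon—kappa.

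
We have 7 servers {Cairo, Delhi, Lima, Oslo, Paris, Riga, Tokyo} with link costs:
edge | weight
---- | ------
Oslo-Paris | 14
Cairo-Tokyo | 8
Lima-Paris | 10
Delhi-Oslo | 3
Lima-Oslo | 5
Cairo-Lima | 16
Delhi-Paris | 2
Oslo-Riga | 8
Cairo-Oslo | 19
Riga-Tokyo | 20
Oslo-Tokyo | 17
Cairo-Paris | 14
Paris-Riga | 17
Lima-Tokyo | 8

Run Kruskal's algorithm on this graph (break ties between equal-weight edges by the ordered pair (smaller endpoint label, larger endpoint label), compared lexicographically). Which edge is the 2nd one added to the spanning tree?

Delhi-Oslo

Kruskal: consider edges lightest-first.
Delhi-Paris (2): add — endpoints in different components.
Delhi-Oslo (3): add — endpoints in different components.
Lima-Oslo (5): add — endpoints in different components.
Cairo-Tokyo (8): add — endpoints in different components.
Lima-Tokyo (8): add — endpoints in different components.
Oslo-Riga (8): add — endpoints in different components.
The 2nd edge added is Delhi-Oslo.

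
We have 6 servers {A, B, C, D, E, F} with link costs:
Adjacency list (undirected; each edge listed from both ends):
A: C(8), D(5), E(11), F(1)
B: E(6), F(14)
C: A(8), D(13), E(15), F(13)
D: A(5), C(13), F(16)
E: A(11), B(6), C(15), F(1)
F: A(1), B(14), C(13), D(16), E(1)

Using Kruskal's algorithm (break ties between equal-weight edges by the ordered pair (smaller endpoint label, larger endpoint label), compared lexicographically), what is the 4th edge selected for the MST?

Sort edges by weight, then run Kruskal:
A-F (1): add. Components now {A,F} {B} {C} {D} {E}
E-F (1): add. Components now {A,E,F} {B} {C} {D}
A-D (5): add. Components now {A,D,E,F} {B} {C}
B-E (6): add. Components now {A,B,D,E,F} {C}
A-C (8): add. Components now {A,B,C,D,E,F}
The 4th edge added is B-E.

B-E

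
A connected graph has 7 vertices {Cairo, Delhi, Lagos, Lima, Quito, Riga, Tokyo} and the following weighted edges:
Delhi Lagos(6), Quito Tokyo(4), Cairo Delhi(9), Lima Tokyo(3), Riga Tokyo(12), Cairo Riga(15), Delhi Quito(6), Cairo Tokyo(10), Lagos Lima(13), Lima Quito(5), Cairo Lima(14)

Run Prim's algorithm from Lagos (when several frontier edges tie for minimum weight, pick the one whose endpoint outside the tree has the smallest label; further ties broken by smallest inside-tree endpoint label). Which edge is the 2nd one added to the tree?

Delhi-Quito

Prim's algorithm from Lagos:
Step 1: cheapest edge leaving the tree is Delhi Lagos (6); add Delhi.
Step 2: cheapest edge leaving the tree is Delhi Quito (6); add Quito.
Step 3: cheapest edge leaving the tree is Quito Tokyo (4); add Tokyo.
Step 4: cheapest edge leaving the tree is Lima Tokyo (3); add Lima.
Step 5: cheapest edge leaving the tree is Cairo Delhi (9); add Cairo.
Step 6: cheapest edge leaving the tree is Riga Tokyo (12); add Riga.
The 2nd edge added is Delhi Quito.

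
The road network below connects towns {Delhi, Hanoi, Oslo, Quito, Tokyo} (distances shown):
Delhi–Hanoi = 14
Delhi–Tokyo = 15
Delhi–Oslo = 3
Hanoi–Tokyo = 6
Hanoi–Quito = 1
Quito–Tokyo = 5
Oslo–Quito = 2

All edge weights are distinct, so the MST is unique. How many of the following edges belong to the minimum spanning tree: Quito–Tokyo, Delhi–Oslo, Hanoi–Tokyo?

2

Kruskal: consider edges lightest-first.
Hanoi–Quito (1): add. Components now {Hanoi,Quito} {Delhi} {Oslo} {Tokyo}
Oslo–Quito (2): add. Components now {Hanoi,Oslo,Quito} {Delhi} {Tokyo}
Delhi–Oslo (3): add. Components now {Delhi,Hanoi,Oslo,Quito} {Tokyo}
Quito–Tokyo (5): add. Components now {Delhi,Hanoi,Oslo,Quito,Tokyo}
MST edge set: {Hanoi–Quito, Oslo–Quito, Delhi–Oslo, Quito–Tokyo}.
Of the listed edges, {Quito–Tokyo, Delhi–Oslo} are in the MST → 2.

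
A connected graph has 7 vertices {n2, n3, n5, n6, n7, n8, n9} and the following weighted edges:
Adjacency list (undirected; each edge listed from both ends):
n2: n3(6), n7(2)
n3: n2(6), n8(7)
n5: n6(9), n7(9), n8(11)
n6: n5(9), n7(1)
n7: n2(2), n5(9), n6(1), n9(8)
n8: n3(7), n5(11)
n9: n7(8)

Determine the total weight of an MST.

Grow the tree from n7 using Prim:
Step 1: frontier [n6–n7 1, n2–n7 2, n7–n9 8, n5–n7 9] → take n6–n7 (1); add n6.
Step 2: frontier [n5–n6 9, n2–n7 2, n7–n9 8, n5–n7 9] → take n2–n7 (2); add n2.
Step 3: frontier [n2–n3 6, n5–n6 9, n7–n9 8, n5–n7 9] → take n2–n3 (6); add n3.
Step 4: frontier [n3–n8 7, n5–n6 9, n7–n9 8, n5–n7 9] → take n3–n8 (7); add n8.
Step 5: frontier [n5–n6 9, n7–n9 8, n5–n7 9, n5–n8 11] → take n7–n9 (8); add n9.
Step 6: frontier [n5–n6 9, n5–n7 9, n5–n8 11] → take n5–n6 (9); add n5.
MST edges: n6–n7, n2–n7, n2–n3, n3–n8, n7–n9, n5–n6; total weight 1+2+6+7+8+9 = 33.

33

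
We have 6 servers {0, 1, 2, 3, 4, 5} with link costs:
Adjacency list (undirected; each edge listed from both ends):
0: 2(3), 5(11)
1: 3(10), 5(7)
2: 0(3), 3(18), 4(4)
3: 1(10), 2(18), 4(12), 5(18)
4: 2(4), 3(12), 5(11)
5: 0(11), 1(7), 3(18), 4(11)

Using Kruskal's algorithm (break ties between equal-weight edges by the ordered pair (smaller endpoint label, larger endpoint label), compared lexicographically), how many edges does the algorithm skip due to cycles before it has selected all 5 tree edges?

Kruskal's algorithm — process edges by increasing weight (ties by edge label):
0-2 (3): add — endpoints in different components.
2-4 (4): add — endpoints in different components.
1-5 (7): add — endpoints in different components.
1-3 (10): add — endpoints in different components.
0-5 (11): add — endpoints in different components.
Edges rejected before the tree was complete: 0.

0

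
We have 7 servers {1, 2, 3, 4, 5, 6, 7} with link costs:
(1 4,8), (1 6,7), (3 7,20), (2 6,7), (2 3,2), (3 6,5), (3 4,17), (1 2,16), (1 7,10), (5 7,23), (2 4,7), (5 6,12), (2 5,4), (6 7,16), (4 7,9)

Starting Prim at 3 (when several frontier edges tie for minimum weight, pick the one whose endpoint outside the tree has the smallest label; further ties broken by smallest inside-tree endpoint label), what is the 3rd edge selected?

Grow the tree from 3 using Prim:
Step 1: cheapest edge leaving the tree is 2 3 (2); add 2.
Step 2: cheapest edge leaving the tree is 2 5 (4); add 5.
Step 3: cheapest edge leaving the tree is 3 6 (5); add 6.
Step 4: cheapest edge leaving the tree is 1 6 (7); add 1.
Step 5: cheapest edge leaving the tree is 2 4 (7); add 4.
Step 6: cheapest edge leaving the tree is 4 7 (9); add 7.
The 3rd edge added is 3 6.

3-6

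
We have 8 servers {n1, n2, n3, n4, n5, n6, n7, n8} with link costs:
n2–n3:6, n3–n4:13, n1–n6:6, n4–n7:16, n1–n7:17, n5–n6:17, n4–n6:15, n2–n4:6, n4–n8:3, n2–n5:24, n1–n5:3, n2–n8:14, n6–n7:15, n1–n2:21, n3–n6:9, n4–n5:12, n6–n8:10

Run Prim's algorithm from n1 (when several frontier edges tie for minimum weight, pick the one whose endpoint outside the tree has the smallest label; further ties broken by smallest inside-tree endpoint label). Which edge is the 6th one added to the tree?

Prim, starting at n1.
Step 1: cheapest edge leaving the tree is n1–n5 (3); add n5.
Step 2: cheapest edge leaving the tree is n1–n6 (6); add n6.
Step 3: cheapest edge leaving the tree is n3–n6 (9); add n3.
Step 4: cheapest edge leaving the tree is n2–n3 (6); add n2.
Step 5: cheapest edge leaving the tree is n2–n4 (6); add n4.
Step 6: cheapest edge leaving the tree is n4–n8 (3); add n8.
Step 7: cheapest edge leaving the tree is n6–n7 (15); add n7.
The 6th edge added is n4–n8.

n4-n8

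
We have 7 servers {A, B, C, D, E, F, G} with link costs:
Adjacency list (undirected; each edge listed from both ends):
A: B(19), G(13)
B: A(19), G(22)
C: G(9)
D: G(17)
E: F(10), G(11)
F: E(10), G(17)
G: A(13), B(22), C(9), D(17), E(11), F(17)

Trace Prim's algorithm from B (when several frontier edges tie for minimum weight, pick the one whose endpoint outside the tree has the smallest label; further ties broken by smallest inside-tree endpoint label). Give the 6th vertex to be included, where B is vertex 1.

Grow the tree from B using Prim:
Step 1: cheapest edge leaving the tree is A—B (19); add A.
Step 2: cheapest edge leaving the tree is A—G (13); add G.
Step 3: cheapest edge leaving the tree is C—G (9); add C.
Step 4: cheapest edge leaving the tree is E—G (11); add E.
Step 5: cheapest edge leaving the tree is E—F (10); add F.
Step 6: cheapest edge leaving the tree is D—G (17); add D.
Vertex order: B, A, G, C, E, F, D. The 6th vertex is F.

F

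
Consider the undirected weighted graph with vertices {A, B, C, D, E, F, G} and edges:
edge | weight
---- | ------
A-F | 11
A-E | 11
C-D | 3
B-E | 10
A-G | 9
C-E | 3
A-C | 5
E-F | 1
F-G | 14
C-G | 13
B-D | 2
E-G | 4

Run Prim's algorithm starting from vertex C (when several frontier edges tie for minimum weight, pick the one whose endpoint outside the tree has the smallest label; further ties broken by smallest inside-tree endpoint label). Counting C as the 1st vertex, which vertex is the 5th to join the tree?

Prim, starting at C.
Step 1: frontier [C-D 3, C-E 3, A-C 5, C-G 13] → take C-D (3); add D.
Step 2: frontier [C-E 3, A-C 5, C-G 13, B-D 2] → take B-D (2); add B.
Step 3: frontier [B-E 10, C-E 3, A-C 5, C-G 13] → take C-E (3); add E.
Step 4: frontier [A-C 5, C-G 13, E-F 1, E-G 4, A-E 11] → take E-F (1); add F.
Step 5: frontier [A-C 5, C-G 13, E-G 4, A-E 11, A-F 11, F-G 14] → take E-G (4); add G.
Step 6: frontier [A-C 5, A-E 11, A-F 11, A-G 9] → take A-C (5); add A.
Vertex order: C, D, B, E, F, G, A. The 5th vertex is F.

F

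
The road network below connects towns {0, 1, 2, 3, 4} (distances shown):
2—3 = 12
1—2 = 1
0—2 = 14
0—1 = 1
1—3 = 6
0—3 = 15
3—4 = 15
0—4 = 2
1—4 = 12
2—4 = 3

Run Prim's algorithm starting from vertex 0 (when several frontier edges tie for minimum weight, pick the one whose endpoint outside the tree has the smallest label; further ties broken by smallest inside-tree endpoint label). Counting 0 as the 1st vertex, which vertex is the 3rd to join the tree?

Prim's algorithm from 0:
Step 1: cheapest edge leaving the tree is 0—1 (1); add 1.
Step 2: cheapest edge leaving the tree is 1—2 (1); add 2.
Step 3: cheapest edge leaving the tree is 0—4 (2); add 4.
Step 4: cheapest edge leaving the tree is 1—3 (6); add 3.
Vertex order: 0, 1, 2, 4, 3. The 3rd vertex is 2.

2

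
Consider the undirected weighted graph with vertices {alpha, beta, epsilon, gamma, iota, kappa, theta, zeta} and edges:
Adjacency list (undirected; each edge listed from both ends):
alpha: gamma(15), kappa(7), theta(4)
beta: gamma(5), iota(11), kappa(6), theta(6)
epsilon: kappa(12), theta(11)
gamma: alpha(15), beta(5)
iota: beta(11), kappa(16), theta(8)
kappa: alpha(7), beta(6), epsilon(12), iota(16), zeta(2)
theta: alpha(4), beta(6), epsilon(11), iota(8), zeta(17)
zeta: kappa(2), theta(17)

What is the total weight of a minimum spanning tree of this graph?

Kruskal: consider edges lightest-first.
kappa–zeta (2): add — endpoints in different components.
alpha–theta (4): add — endpoints in different components.
beta–gamma (5): add — endpoints in different components.
beta–kappa (6): add — endpoints in different components.
beta–theta (6): add — endpoints in different components.
alpha–kappa (7): skip — kappa and alpha already connected.
iota–theta (8): add — endpoints in different components.
beta–iota (11): skip — beta and iota already connected.
epsilon–theta (11): add — endpoints in different components.
MST edges: kappa–zeta, alpha–theta, beta–gamma, beta–kappa, beta–theta, iota–theta, epsilon–theta; total weight 2+4+5+6+6+8+11 = 42.

42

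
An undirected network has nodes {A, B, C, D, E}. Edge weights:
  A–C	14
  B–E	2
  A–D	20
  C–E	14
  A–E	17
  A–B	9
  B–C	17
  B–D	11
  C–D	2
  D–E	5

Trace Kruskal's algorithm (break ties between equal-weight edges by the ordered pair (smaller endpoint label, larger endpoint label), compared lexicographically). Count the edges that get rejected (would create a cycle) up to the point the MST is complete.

0

Sort edges by weight, then run Kruskal:
B–E (2): add — endpoints in different components.
C–D (2): add — endpoints in different components.
D–E (5): add — endpoints in different components.
A–B (9): add — endpoints in different components.
Edges rejected before the tree was complete: 0.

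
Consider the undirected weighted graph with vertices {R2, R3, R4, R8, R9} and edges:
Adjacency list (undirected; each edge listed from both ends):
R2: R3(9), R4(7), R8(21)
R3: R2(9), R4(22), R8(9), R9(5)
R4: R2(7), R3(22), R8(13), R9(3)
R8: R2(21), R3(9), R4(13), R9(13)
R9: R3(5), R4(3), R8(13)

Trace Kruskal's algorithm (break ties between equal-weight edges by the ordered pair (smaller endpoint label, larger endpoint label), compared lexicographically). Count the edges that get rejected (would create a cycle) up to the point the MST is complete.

Sort edges by weight, then run Kruskal:
R4—R9 (3): add. Components now {R4,R9} {R3} {R2} {R8}
R3—R9 (5): add. Components now {R3,R4,R9} {R2} {R8}
R2—R4 (7): add. Components now {R2,R3,R4,R9} {R8}
R2—R3 (9): skip — R3 and R2 already connected.
R3—R8 (9): add. Components now {R2,R3,R4,R8,R9}
Edges rejected before the tree was complete: 1.

1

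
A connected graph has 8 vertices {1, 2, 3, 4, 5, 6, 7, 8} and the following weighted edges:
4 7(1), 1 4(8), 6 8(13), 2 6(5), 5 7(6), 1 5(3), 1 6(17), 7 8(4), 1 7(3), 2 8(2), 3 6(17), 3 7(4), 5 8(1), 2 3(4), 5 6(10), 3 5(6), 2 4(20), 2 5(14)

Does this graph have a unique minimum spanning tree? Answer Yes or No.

Sort edges by weight, then run Kruskal:
4 7 (1): add — endpoints in different components.
5 8 (1): add — endpoints in different components.
2 8 (2): add — endpoints in different components.
1 5 (3): add — endpoints in different components.
1 7 (3): add — endpoints in different components.
2 3 (4): add — endpoints in different components.
3 7 (4): skip — 3 and 7 already connected.
7 8 (4): skip — 7 and 8 already connected.
2 6 (5): add — endpoints in different components.
Non-tree edge 3 7 has weight 4, equal to the heaviest edge on its tree cycle — swapping gives another MST of the same weight. Not unique.

No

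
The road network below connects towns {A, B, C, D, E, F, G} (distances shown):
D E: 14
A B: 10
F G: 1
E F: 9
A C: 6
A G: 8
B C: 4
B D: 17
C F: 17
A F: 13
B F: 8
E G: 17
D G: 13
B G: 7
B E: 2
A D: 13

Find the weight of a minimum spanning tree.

33

Kruskal: consider edges lightest-first.
F G (1): add — endpoints in different components.
B E (2): add — endpoints in different components.
B C (4): add — endpoints in different components.
A C (6): add — endpoints in different components.
B G (7): add — endpoints in different components.
A G (8): skip — A and G already connected.
B F (8): skip — B and F already connected.
E F (9): skip — E and F already connected.
A B (10): skip — A and B already connected.
A D (13): add — endpoints in different components.
MST edges: F G, B E, B C, A C, B G, A D; total weight 1+2+4+6+7+13 = 33.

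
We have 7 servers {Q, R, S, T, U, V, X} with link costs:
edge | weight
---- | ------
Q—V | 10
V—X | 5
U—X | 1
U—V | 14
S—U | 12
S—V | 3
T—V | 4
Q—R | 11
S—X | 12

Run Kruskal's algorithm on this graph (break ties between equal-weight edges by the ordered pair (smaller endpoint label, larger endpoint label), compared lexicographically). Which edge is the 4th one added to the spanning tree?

V-X

Kruskal: consider edges lightest-first.
U—X (1): add. Components now {T} {U,X} {R} {S} {Q} {V}
S—V (3): add. Components now {T} {U,X} {R} {S,V} {Q}
T—V (4): add. Components now {S,T,V} {U,X} {R} {Q}
V—X (5): add. Components now {S,T,U,V,X} {R} {Q}
Q—V (10): add. Components now {Q,S,T,U,V,X} {R}
Q—R (11): add. Components now {Q,R,S,T,U,V,X}
The 4th edge added is V—X.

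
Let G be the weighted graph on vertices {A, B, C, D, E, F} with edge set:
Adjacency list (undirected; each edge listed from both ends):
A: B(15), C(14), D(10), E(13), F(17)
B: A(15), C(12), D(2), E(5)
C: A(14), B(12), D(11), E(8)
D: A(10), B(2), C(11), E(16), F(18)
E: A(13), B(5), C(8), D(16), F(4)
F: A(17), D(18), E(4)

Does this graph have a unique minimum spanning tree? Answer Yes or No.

Kruskal's algorithm — process edges by increasing weight (ties by edge label):
B D (2): add — endpoints in different components.
E F (4): add — endpoints in different components.
B E (5): add — endpoints in different components.
C E (8): add — endpoints in different components.
A D (10): add — endpoints in different components.
Every non-tree edge has weight strictly greater than the heaviest edge on the tree path between its endpoints, so the MST is unique.

Yes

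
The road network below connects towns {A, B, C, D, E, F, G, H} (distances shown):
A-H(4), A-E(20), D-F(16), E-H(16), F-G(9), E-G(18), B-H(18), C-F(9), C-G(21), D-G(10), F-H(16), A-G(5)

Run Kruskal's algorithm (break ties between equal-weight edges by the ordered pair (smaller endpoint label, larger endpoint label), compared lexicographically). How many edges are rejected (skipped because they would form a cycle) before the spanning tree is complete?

Kruskal: consider edges lightest-first.
A-H (4): add — endpoints in different components.
A-G (5): add — endpoints in different components.
C-F (9): add — endpoints in different components.
F-G (9): add — endpoints in different components.
D-G (10): add — endpoints in different components.
D-F (16): skip — D and F already connected.
E-H (16): add — endpoints in different components.
F-H (16): skip — F and H already connected.
B-H (18): add — endpoints in different components.
Edges rejected before the tree was complete: 2.

2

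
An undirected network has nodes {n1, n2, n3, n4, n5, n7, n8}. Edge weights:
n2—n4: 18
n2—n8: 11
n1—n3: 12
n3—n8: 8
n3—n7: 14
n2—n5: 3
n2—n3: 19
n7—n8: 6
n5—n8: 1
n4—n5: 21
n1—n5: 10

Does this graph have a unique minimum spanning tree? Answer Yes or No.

Kruskal's algorithm — process edges by increasing weight (ties by edge label):
n5—n8 (1): add. Components now {n1} {n5,n8} {n3} {n4} {n7} {n2}
n2—n5 (3): add. Components now {n1} {n2,n5,n8} {n3} {n4} {n7}
n7—n8 (6): add. Components now {n1} {n2,n5,n7,n8} {n3} {n4}
n3—n8 (8): add. Components now {n1} {n2,n3,n5,n7,n8} {n4}
n1—n5 (10): add. Components now {n1,n2,n3,n5,n7,n8} {n4}
n2—n8 (11): skip — n8 and n2 already connected.
n1—n3 (12): skip — n1 and n3 already connected.
n3—n7 (14): skip — n3 and n7 already connected.
n2—n4 (18): add. Components now {n1,n2,n3,n4,n5,n7,n8}
Every non-tree edge has weight strictly greater than the heaviest edge on the tree path between its endpoints, so the MST is unique.

Yes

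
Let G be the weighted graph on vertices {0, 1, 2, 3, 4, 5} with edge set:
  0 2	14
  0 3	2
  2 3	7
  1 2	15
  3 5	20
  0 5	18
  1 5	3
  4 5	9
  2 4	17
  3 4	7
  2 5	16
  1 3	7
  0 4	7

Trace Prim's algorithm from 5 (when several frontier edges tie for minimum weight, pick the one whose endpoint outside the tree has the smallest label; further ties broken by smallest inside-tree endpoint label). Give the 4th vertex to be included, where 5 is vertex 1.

Prim, starting at 5.
Step 1: cheapest edge leaving the tree is 1 5 (3); add 1.
Step 2: cheapest edge leaving the tree is 1 3 (7); add 3.
Step 3: cheapest edge leaving the tree is 0 3 (2); add 0.
Step 4: cheapest edge leaving the tree is 2 3 (7); add 2.
Step 5: cheapest edge leaving the tree is 0 4 (7); add 4.
Vertex order: 5, 1, 3, 0, 2, 4. The 4th vertex is 0.

0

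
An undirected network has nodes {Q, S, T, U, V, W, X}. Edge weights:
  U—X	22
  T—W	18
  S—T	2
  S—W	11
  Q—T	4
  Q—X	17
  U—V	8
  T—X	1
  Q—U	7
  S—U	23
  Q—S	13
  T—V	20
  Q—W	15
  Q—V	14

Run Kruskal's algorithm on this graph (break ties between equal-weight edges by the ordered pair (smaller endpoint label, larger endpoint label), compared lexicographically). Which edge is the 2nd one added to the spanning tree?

S-T

Kruskal: consider edges lightest-first.
T—X (1): add — endpoints in different components.
S—T (2): add — endpoints in different components.
Q—T (4): add — endpoints in different components.
Q—U (7): add — endpoints in different components.
U—V (8): add — endpoints in different components.
S—W (11): add — endpoints in different components.
The 2nd edge added is S—T.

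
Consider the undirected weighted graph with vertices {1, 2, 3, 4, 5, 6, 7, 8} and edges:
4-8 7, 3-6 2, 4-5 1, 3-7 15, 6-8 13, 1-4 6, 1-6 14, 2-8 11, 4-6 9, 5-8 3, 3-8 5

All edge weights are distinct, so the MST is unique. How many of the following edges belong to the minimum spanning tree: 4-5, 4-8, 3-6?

2

Sort edges by weight, then run Kruskal:
4-5 (1): add — endpoints in different components.
3-6 (2): add — endpoints in different components.
5-8 (3): add — endpoints in different components.
3-8 (5): add — endpoints in different components.
1-4 (6): add — endpoints in different components.
4-8 (7): skip — 4 and 8 already connected.
4-6 (9): skip — 4 and 6 already connected.
2-8 (11): add — endpoints in different components.
6-8 (13): skip — 6 and 8 already connected.
1-6 (14): skip — 1 and 6 already connected.
3-7 (15): add — endpoints in different components.
MST edge set: {4-5, 3-6, 5-8, 3-8, 1-4, 2-8, 3-7}.
Of the listed edges, {4-5, 3-6} are in the MST → 2.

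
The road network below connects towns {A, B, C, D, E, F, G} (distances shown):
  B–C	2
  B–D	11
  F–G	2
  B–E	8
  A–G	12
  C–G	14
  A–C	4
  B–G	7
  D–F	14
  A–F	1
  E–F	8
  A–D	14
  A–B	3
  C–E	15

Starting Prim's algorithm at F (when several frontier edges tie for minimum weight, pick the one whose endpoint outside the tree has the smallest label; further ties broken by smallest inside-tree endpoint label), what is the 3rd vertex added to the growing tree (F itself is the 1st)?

Prim, starting at F.
Step 1: cheapest edge leaving the tree is A–F (1); add A.
Step 2: cheapest edge leaving the tree is F–G (2); add G.
Step 3: cheapest edge leaving the tree is A–B (3); add B.
Step 4: cheapest edge leaving the tree is B–C (2); add C.
Step 5: cheapest edge leaving the tree is B–E (8); add E.
Step 6: cheapest edge leaving the tree is B–D (11); add D.
Vertex order: F, A, G, B, C, E, D. The 3rd vertex is G.

G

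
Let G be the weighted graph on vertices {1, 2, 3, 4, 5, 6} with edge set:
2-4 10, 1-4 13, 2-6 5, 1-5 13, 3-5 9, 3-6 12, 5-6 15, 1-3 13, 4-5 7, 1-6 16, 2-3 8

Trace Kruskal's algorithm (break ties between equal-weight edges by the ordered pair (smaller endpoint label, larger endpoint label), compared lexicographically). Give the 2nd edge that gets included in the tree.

Kruskal's algorithm — process edges by increasing weight (ties by edge label):
2-6 (5): add. Components now {1} {2,6} {3} {4} {5}
4-5 (7): add. Components now {1} {2,6} {3} {4,5}
2-3 (8): add. Components now {1} {2,3,6} {4,5}
3-5 (9): add. Components now {1} {2,3,4,5,6}
2-4 (10): skip — 2 and 4 already connected.
3-6 (12): skip — 3 and 6 already connected.
1-3 (13): add. Components now {1,2,3,4,5,6}
The 2nd edge added is 4-5.

4-5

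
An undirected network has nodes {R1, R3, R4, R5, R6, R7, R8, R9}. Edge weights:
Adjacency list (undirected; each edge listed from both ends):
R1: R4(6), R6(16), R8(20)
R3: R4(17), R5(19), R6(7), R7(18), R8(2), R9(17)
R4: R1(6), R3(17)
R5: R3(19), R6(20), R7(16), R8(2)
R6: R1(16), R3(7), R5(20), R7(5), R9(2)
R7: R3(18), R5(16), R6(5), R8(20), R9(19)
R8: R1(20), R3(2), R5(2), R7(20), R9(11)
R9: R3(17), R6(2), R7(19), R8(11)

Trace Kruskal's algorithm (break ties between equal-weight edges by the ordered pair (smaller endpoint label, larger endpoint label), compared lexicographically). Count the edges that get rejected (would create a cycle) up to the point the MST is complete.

1

Kruskal's algorithm — process edges by increasing weight (ties by edge label):
R3—R8 (2): add — endpoints in different components.
R5—R8 (2): add — endpoints in different components.
R6—R9 (2): add — endpoints in different components.
R6—R7 (5): add — endpoints in different components.
R1—R4 (6): add — endpoints in different components.
R3—R6 (7): add — endpoints in different components.
R8—R9 (11): skip — R8 and R9 already connected.
R1—R6 (16): add — endpoints in different components.
Edges rejected before the tree was complete: 1.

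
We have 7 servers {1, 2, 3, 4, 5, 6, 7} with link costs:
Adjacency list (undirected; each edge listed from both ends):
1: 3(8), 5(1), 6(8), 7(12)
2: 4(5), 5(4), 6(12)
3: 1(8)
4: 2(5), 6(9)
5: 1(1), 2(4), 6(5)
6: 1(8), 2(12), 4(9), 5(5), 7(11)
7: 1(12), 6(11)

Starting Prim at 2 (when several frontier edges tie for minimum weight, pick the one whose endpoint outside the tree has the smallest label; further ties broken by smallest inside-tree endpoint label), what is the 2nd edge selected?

Grow the tree from 2 using Prim:
Step 1: cheapest edge leaving the tree is 2-5 (4); add 5.
Step 2: cheapest edge leaving the tree is 1-5 (1); add 1.
Step 3: cheapest edge leaving the tree is 2-4 (5); add 4.
Step 4: cheapest edge leaving the tree is 5-6 (5); add 6.
Step 5: cheapest edge leaving the tree is 1-3 (8); add 3.
Step 6: cheapest edge leaving the tree is 6-7 (11); add 7.
The 2nd edge added is 1-5.

1-5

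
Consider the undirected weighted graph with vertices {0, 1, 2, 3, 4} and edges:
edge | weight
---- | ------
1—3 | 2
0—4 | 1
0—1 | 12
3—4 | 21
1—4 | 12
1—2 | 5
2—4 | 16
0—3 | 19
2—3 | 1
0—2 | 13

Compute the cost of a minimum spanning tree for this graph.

Kruskal's algorithm — process edges by increasing weight (ties by edge label):
0—4 (1): add. Components now {0,4} {1} {2} {3}
2—3 (1): add. Components now {0,4} {1} {2,3}
1—3 (2): add. Components now {0,4} {1,2,3}
1—2 (5): skip — 1 and 2 already connected.
0—1 (12): add. Components now {0,1,2,3,4}
MST edges: 0—4, 2—3, 1—3, 0—1; total weight 1+1+2+12 = 16.

16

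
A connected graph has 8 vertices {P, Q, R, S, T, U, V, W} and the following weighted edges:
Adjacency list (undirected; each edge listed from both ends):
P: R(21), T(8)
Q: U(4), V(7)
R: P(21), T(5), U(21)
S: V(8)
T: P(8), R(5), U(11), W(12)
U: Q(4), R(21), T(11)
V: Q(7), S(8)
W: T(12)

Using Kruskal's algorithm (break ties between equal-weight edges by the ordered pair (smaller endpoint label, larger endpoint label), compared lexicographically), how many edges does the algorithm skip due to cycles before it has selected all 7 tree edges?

0

Kruskal: consider edges lightest-first.
Q–U (4): add — endpoints in different components.
R–T (5): add — endpoints in different components.
Q–V (7): add — endpoints in different components.
P–T (8): add — endpoints in different components.
S–V (8): add — endpoints in different components.
T–U (11): add — endpoints in different components.
T–W (12): add — endpoints in different components.
Edges rejected before the tree was complete: 0.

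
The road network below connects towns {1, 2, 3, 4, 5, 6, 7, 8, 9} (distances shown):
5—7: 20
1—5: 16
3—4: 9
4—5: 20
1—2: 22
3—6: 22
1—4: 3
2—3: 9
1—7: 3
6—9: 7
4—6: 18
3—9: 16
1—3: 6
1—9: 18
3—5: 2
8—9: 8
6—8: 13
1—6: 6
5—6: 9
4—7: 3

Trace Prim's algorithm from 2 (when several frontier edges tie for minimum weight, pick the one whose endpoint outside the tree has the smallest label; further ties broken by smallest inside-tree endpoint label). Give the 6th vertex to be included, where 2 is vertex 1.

Grow the tree from 2 using Prim:
Step 1: cheapest edge leaving the tree is 2—3 (9); add 3.
Step 2: cheapest edge leaving the tree is 3—5 (2); add 5.
Step 3: cheapest edge leaving the tree is 1—3 (6); add 1.
Step 4: cheapest edge leaving the tree is 1—4 (3); add 4.
Step 5: cheapest edge leaving the tree is 1—7 (3); add 7.
Step 6: cheapest edge leaving the tree is 1—6 (6); add 6.
Step 7: cheapest edge leaving the tree is 6—9 (7); add 9.
Step 8: cheapest edge leaving the tree is 8—9 (8); add 8.
Vertex order: 2, 3, 5, 1, 4, 7, 6, 9, 8. The 6th vertex is 7.

7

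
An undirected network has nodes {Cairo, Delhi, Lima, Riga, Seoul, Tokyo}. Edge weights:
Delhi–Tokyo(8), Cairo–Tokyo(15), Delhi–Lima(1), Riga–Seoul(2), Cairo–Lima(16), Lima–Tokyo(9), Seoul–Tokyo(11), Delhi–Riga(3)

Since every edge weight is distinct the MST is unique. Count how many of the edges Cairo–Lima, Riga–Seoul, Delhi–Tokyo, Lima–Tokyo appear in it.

Kruskal's algorithm — process edges by increasing weight (ties by edge label):
Delhi–Lima (1): add. Components now {Tokyo} {Delhi,Lima} {Riga} {Seoul} {Cairo}
Riga–Seoul (2): add. Components now {Tokyo} {Delhi,Lima} {Riga,Seoul} {Cairo}
Delhi–Riga (3): add. Components now {Tokyo} {Delhi,Lima,Riga,Seoul} {Cairo}
Delhi–Tokyo (8): add. Components now {Delhi,Lima,Riga,Seoul,Tokyo} {Cairo}
Lima–Tokyo (9): skip — Tokyo and Lima already connected.
Seoul–Tokyo (11): skip — Tokyo and Seoul already connected.
Cairo–Tokyo (15): add. Components now {Cairo,Delhi,Lima,Riga,Seoul,Tokyo}
MST edge set: {Delhi–Lima, Riga–Seoul, Delhi–Riga, Delhi–Tokyo, Cairo–Tokyo}.
Of the listed edges, {Riga–Seoul, Delhi–Tokyo} are in the MST → 2.

2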